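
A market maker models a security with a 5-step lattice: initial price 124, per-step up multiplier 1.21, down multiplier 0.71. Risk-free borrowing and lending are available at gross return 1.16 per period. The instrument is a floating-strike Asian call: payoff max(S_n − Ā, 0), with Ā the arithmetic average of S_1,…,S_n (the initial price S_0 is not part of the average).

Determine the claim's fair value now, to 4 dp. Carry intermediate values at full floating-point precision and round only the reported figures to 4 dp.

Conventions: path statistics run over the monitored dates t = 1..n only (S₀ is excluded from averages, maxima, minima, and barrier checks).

Under the martingale measure an up-move has probability p* = 0.9000; value the claim as the probability-weighted average of per-path payoffs, discounted 5 periods at R = 1.16.
Enumerate all 2^5 = 32 price paths (U = up ×1.21, D = down ×0.71); each path with k up-moves has probability p*^k·(1−p*)^(5−k).
DDDDD: Ā=49.7625, payoff=0.0000, prob=0.000010
UDDDD: Ā=84.8064, payoff=0.0000, prob=0.000090
DUDDD: Ā=72.4064, payoff=0.0000, prob=0.000090
UUDDD: Ā=123.3969, payoff=0.0000, prob=0.000810
DDUDD: Ā=63.6024, payoff=0.0000, prob=0.000090
UDUDD: Ā=108.3929, payoff=0.0000, prob=0.000810
DUUDD: Ā=95.9929, payoff=0.0000, prob=0.000810
UUUDD: Ā=163.5935, payoff=0.0000, prob=0.007290
DDDUD: Ā=57.3516, payoff=0.0000, prob=0.000090
UDDUD: Ā=97.7401, payoff=0.0000, prob=0.000810
DUDUD: Ā=85.3401, payoff=0.0000, prob=0.000810
UUDUD: Ā=145.4387, payoff=0.0000, prob=0.007290
DDUUD: Ā=76.5361, payoff=0.0000, prob=0.000810
UDUUD: Ā=130.4347, payoff=0.0000, prob=0.007290
DUUUD: Ā=118.0347, payoff=0.0000, prob=0.007290
UUUUD: Ā=201.1577, payoff=0.0000, prob=0.065610
DDDDU: Ā=52.9135, payoff=0.0000, prob=0.000090
UDDDU: Ā=90.1765, payoff=0.0000, prob=0.000810
DUDDU: Ā=77.7765, payoff=0.0000, prob=0.000810
UUDDU: Ā=132.5488, payoff=0.0000, prob=0.007290
DDUDU: Ā=68.9725, payoff=0.0000, prob=0.000810
UDUDU: Ā=117.5448, payoff=0.0000, prob=0.007290
DUUDU: Ā=105.1448, payoff=5.5927, prob=0.007290
UUUDU: Ā=179.1904, payoff=9.5312, prob=0.065610
DDDUU: Ā=62.7217, payoff=2.2565, prob=0.000810
UDDUU: Ā=106.8919, payoff=3.8455, prob=0.007290
DUDUU: Ā=94.4919, payoff=16.2455, prob=0.007290
UUDUU: Ā=161.0355, payoff=27.6860, prob=0.065610
DDUUU: Ā=85.6879, payoff=25.0495, prob=0.007290
UDUUU: Ā=146.0315, payoff=42.6900, prob=0.065610
DUUUU: Ā=133.6315, payoff=55.0900, prob=0.065610
UUUUU: Ā=227.7382, payoff=93.8859, prob=0.590490
Price = Σ prob·payoff / R^5 = 64.667509 / 2.100342 = 30.7890

price = 30.7890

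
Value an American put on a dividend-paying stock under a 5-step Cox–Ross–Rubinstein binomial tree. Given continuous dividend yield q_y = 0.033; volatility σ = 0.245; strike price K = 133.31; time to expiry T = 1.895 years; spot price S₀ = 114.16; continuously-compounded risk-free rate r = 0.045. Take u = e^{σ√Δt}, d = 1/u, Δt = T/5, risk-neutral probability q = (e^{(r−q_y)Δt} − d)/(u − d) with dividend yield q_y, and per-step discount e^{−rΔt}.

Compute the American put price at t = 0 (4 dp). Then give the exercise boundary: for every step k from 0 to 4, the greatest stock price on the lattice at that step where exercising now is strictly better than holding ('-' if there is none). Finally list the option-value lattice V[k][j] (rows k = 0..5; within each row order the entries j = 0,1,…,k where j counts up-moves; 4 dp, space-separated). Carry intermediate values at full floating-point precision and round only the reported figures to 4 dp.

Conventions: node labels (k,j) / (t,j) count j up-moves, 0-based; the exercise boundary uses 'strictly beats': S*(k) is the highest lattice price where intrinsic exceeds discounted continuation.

Δt=0.37900  u=1.16280  d=0.85999  q=0.47742  discount=0.98309
step 5 (expiry): payoffs max(K−S,0) = 79.6078 60.6992 35.1330 0.5650 0.0000 0.0000
step 4: (k=4,j=0): S=62.4449, K−S=70.8651, hold=69.3870 ⇒ V=70.8651 exercise | (k=4,j=1): S=84.4317, K−S=48.8783, hold=47.6734 ⇒ V=48.8783 exercise | (k=4,j=2): S=114.1600, K−S=19.1500, hold=18.3146 ⇒ V=19.1500 exercise | (k=4,j=3): S=154.3557, K−S=0.0000, hold=0.2902 ⇒ V=0.2902 continue | (k=4,j=4): S=208.7042, K−S=0.0000, hold=0.0000 ⇒ V=0.0000 continue  boundary S*=114.1600
step 3: (k=3,j=0): S=72.6108, K−S=60.6992, hold=59.3474 ⇒ V=60.6992 exercise | (k=3,j=1): S=98.1770, K−S=35.1330, hold=34.0990 ⇒ V=35.1330 exercise | (k=3,j=2): S=132.7450, K−S=0.5650, hold=9.9744 ⇒ V=9.9744 continue | (k=3,j=3): S=179.4845, K−S=0.0000, hold=0.1491 ⇒ V=0.1491 continue  boundary S*=98.1770
step 2: (k=2,j=0): S=84.4317, K−S=48.8783, hold=47.6734 ⇒ V=48.8783 exercise | (k=2,j=1): S=114.1600, K−S=19.1500, hold=22.7309 ⇒ V=22.7309 continue | (k=2,j=2): S=154.3557, K−S=0.0000, hold=5.1943 ⇒ V=5.1943 continue  boundary S*=84.4317
step 1: (k=1,j=0): S=98.1770, K−S=35.1330, hold=35.7796 ⇒ V=35.7796 continue | (k=1,j=1): S=132.7450, K−S=0.5650, hold=14.1158 ⇒ V=14.1158 continue  boundary S*=-
step 0: (k=0,j=0): S=114.1600, K−S=19.1500, hold=25.0068 ⇒ V=25.0068 continue  boundary S*=-

price = 25.0068
boundary = - - 84.4317 98.1770 114.1600
tree:
25.0068
35.7796 14.1158
48.8783 22.7309 5.1943
60.6992 35.1330 9.9744 0.1491
70.8651 48.8783 19.1500 0.2902 0.0000
79.6078 60.6992 35.1330 0.5650 0.0000 0.0000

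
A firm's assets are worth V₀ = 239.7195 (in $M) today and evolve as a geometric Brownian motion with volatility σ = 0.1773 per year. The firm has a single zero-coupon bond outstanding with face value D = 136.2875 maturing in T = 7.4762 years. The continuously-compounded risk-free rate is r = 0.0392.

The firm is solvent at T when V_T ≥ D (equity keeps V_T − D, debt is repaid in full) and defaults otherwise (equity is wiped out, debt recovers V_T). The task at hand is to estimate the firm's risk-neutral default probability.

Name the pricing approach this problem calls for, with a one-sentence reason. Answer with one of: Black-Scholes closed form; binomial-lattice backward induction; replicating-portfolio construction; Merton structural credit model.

framework: Merton structural credit model

Key observation: the question is about default risk generated by asset-value dynamics against a debt face of 136.2875 — the structural framework prices exactly that.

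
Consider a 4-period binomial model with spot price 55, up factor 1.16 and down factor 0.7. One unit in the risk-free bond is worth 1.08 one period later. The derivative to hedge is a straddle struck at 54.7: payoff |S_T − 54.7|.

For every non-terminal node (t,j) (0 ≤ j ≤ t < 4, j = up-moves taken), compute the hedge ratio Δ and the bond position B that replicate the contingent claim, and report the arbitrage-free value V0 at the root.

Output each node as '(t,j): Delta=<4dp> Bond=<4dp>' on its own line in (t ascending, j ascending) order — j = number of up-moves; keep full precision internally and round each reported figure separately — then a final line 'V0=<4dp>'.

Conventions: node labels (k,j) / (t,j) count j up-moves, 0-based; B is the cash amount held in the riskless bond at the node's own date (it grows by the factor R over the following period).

(0,0): Delta=0.5176 Bond=-9.4220
(1,0): Delta=-0.6436 Bond=34.5285
(1,1): Delta=0.6651 Bond=-19.5872
(2,0): Delta=-1.0000 Bond=46.8964
(2,1): Delta=-0.5983 Bond=35.2686
(2,2): Delta=0.8256 Bond=-33.0326
(3,0): Delta=-1.0000 Bond=50.6481
(3,1): Delta=-1.0000 Bond=50.6481
(3,2): Delta=-0.5473 Bond=35.4463
(3,3): Delta=1.0000 Bond=-50.6481
V0=19.0446

Risk-neutral probability p* = (R−d)/(u−d) = (1.08−0.7)/(1.16−0.7) = 0.8261.
Expiry values: V(4,0)=41.4945, V(4,1)=32.8166, V(4,2)=18.4361, V(4,3)=5.3945, V(4,4)=44.8852
  t=3,j=0: stock 18.8650 → up 21.8834 (V=32.8166), down 13.2055 (V=41.4945). Price 31.7831; hedge Δ=-1.0000, bond B=50.6481.
  t=3,j=1: stock 31.2620 → up 36.2639 (V=18.4361), down 21.8834 (V=32.8166). Price 19.3861; hedge Δ=-1.0000, bond B=50.6481.
  t=3,j=2: stock 51.8056 → up 60.0945 (V=5.3945), down 36.2639 (V=18.4361). Price 7.0950; hedge Δ=-0.5473, bond B=35.4463.
  t=3,j=3: stock 85.8493 → up 99.5852 (V=44.8852), down 60.0945 (V=5.3945). Price 35.2011; hedge Δ=1.0000, bond B=-50.6481.
  t=2,j=0: stock 26.9500 → up 31.2620 (V=19.3861), down 18.8650 (V=31.7831). Price 19.9464; hedge Δ=-1.0000, bond B=46.8964.
  t=2,j=1: stock 44.6600 → up 51.8056 (V=7.0950), down 31.2620 (V=19.3861). Price 8.5487; hedge Δ=-0.5983, bond B=35.2686.
  t=2,j=2: stock 74.0080 → up 85.8493 (V=35.2011), down 51.8056 (V=7.0950). Price 28.0677; hedge Δ=0.8256, bond B=-33.0326.
  t=1,j=0: stock 38.5000 → up 44.6600 (V=8.5487), down 26.9500 (V=19.9464). Price 9.7508; hedge Δ=-0.6436, bond B=34.5285.
  t=1,j=1: stock 63.8000 → up 74.0080 (V=28.0677), down 44.6600 (V=8.5487). Price 22.8454; hedge Δ=0.6651, bond B=-19.5872.
  t=0,j=0: stock 55.0000 → up 63.8000 (V=22.8454), down 38.5000 (V=9.7508). Price 19.0446; hedge Δ=0.5176, bond B=-9.4220.
Check: Δ(0,0)·S0 + B(0,0) = 19.0446 = V0.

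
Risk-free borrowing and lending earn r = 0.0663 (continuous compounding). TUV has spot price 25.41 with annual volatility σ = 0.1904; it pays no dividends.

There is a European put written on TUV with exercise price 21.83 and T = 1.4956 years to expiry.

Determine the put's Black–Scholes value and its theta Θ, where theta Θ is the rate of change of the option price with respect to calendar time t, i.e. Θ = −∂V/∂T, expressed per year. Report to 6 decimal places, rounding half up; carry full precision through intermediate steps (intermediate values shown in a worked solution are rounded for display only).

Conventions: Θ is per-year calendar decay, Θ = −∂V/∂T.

price = 0.372307
Θ = -0.166307

σ√T = 0.1904·√1.4956 = 0.232849
d₁ = (ln(S/K) + (r+σ²/2)T) / (σ√T) = (ln(25.41/21.83) + (0.0663+0.1904²/2)·1.4956) / 0.232849 = (0.151858 + 0.126268) / 0.232849 = 1.194444
d₂ = d₁ − σ√T = 1.194444 − 0.232849 = 0.961595
e^{−rT} = 0.905599
N(−d₁) = 0.116152,  N(−d₂) = 0.168127
Put price V = K·e^{−rT}·N(−d₂) − S·N(−d₁) = 3.323734 − 2.951427 = 0.372307
φ(d₁) = (1/√(2π))·e^{−d₁²/2} = 0.195482
Θ = −S·φ(d₁)·σ/(2√T) + r·K·e^{−rT}·N(−d₂) = −0.386670 + 0.220364 = -0.166307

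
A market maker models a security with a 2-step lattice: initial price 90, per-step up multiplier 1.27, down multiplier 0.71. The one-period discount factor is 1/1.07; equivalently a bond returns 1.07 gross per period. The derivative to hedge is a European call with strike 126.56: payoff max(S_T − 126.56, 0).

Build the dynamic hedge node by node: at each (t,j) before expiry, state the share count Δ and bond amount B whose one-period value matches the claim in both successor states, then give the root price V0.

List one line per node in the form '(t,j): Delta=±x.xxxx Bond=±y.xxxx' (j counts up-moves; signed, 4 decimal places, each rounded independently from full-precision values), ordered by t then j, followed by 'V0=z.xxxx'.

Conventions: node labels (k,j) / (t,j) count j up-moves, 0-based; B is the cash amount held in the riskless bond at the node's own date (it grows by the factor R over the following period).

The replicating-portfolio and risk-neutral prices coincide; use p* = (1.07−0.71)/(1.27−0.71) = 0.6429 for the latter.
Terminal payoffs: V(2,0)=0.0000, V(2,1)=0.0000, V(2,2)=18.6010
Node (1,0) S=63.9000: V=(p*·0.0000+(1−p*)·0.0000)/1.07=0.0000; Δ=(0.0000−0.0000)/(81.1530−45.3690)=0.0000; B=V−Δ·S=0.0000
Node (1,1) S=114.3000: V=(p*·18.6010+(1−p*)·0.0000)/1.07=11.1755; Δ=(18.6010−0.0000)/(145.1610−81.1530)=0.2906; B=V−Δ·S=-22.0406
Node (0,0) S=90.0000: V=(p*·11.1755+(1−p*)·0.0000)/1.07=6.7143; Δ=(11.1755−0.0000)/(114.3000−63.9000)=0.2217; B=V−Δ·S=-13.2420
Verification: the root portfolio costs Δ(0,0)·S0 + B(0,0) = 6.7143, matching V0.

(0,0): Delta=0.2217 Bond=-13.2420
(1,0): Delta=0.0000 Bond=0.0000
(1,1): Delta=0.2906 Bond=-22.0406
V0=6.7143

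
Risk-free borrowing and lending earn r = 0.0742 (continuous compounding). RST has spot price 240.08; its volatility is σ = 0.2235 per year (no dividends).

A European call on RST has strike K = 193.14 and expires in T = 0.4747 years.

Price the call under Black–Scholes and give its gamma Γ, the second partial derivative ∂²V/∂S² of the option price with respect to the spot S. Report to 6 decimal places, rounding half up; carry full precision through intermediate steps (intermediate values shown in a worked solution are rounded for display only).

σ√T = 0.2235·√0.4747 = 0.153988
d₁ = (ln(S/K) + (r+σ²/2)T) / (σ√T) = (ln(240.08/193.14) + (0.0742+0.2235²/2)·0.4747) / 0.153988 = (0.217557 + 0.047079) / 0.153988 = 1.718547
d₂ = d₁ − σ√T = 1.718547 − 0.153988 = 1.564559
e^{−rT} = 0.965390
N(d₁) = 0.957152,  N(d₂) = 0.941157
Call price V = S·N(d₁) − K·e^{−rT}·N(d₂) = 229.792948 − 175.483861 = 54.309086
φ(d₁) = (1/√(2π))·e^{−d₁²/2} = 0.091114
Γ = φ(d₁) / (S·σ·√T) = 0.002465

price = 54.309086
Γ = 0.002465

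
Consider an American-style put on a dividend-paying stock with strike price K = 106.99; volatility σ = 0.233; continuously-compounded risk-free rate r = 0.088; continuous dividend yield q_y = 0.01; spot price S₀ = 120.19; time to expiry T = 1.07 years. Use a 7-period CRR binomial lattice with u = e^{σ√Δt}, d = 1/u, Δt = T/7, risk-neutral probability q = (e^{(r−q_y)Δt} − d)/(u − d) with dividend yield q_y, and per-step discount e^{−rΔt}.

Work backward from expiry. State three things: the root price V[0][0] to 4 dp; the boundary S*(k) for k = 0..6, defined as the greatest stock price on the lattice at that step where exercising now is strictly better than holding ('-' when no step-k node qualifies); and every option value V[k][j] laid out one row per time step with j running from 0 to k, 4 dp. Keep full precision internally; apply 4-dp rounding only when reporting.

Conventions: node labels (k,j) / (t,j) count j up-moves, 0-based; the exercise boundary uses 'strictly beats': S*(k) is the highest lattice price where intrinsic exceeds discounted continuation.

Δt=0.15286, u=1.09537, d=0.91293, q=0.54298, disc=e^(-rΔt)=0.98664
k=7 terminal: V=max(K-S,0) → 43.4670 30.7723 15.5406 0.0000 0.0000 0.0000 0.0000 0.0000
k=6: j=0 S=69.5815 intr=37.4085 cont=36.0853 V=37.4085[EX]; j=1 S=83.4869 intr=23.5031 cont=22.2010 V=23.5031[EX]; j=2 S=100.1713 intr=6.8187 cont=7.0074 V=7.0074[hold]; j=3 S=120.1900 intr=0.0000 cont=0.0000 V=0.0000[hold]; j=4 S=144.2093 intr=0.0000 cont=0.0000 V=0.0000[hold]; j=5 S=173.0287 intr=0.0000 cont=0.0000 V=0.0000[hold]; j=6 S=207.6075 intr=0.0000 cont=0.0000 V=0.0000[hold]  S*(6)=83.4869
k=5: j=0 S=76.2177 intr=30.7723 cont=29.4591 V=30.7723[EX]; j=1 S=91.4494 intr=15.5406 cont=14.3518 V=15.5406[EX]; j=2 S=109.7251 intr=0.0000 cont=3.1597 V=3.1597[hold]; j=3 S=131.6530 intr=0.0000 cont=0.0000 V=0.0000[hold]; j=4 S=157.9631 intr=0.0000 cont=0.0000 V=0.0000[hold]; j=5 S=189.5311 intr=0.0000 cont=0.0000 V=0.0000[hold]  S*(5)=91.4494
k=4: j=0 S=83.4869 intr=23.5031 cont=22.2010 V=23.5031[EX]; j=1 S=100.1713 intr=6.8187 cont=8.7001 V=8.7001[hold]; j=2 S=120.1900 intr=0.0000 cont=1.4247 V=1.4247[hold]; j=3 S=144.2093 intr=0.0000 cont=0.0000 V=0.0000[hold]; j=4 S=173.0287 intr=0.0000 cont=0.0000 V=0.0000[hold]  S*(4)=83.4869
k=3: j=0 S=91.4494 intr=15.5406 cont=15.2587 V=15.5406[EX]; j=1 S=109.7251 intr=0.0000 cont=4.6863 V=4.6863[hold]; j=2 S=131.6530 intr=0.0000 cont=0.6424 V=0.6424[hold]; j=3 S=157.9631 intr=0.0000 cont=0.0000 V=0.0000[hold]  S*(3)=91.4494
k=2: j=0 S=100.1713 intr=6.8187 cont=9.5180 V=9.5180[hold]; j=1 S=120.1900 intr=0.0000 cont=2.4572 V=2.4572[hold]; j=2 S=144.2093 intr=0.0000 cont=0.2897 V=0.2897[hold]  S*(2)=-
k=1: j=0 S=109.7251 intr=0.0000 cont=5.6082 V=5.6082[hold]; j=1 S=131.6530 intr=0.0000 cont=1.2632 V=1.2632[hold]  S*(1)=-
k=0: j=0 S=120.1900 intr=0.0000 cont=3.2055 V=3.2055[hold]  S*(0)=-

price = 3.2055
boundary = - - - 91.4494 83.4869 91.4494 83.4869
tree:
3.2055
5.6082 1.2632
9.5180 2.4572 0.2897
15.5406 4.6863 0.6424 0.0000
23.5031 8.7001 1.4247 0.0000 0.0000
30.7723 15.5406 3.1597 0.0000 0.0000 0.0000
37.4085 23.5031 7.0074 0.0000 0.0000 0.0000 0.0000
43.4670 30.7723 15.5406 0.0000 0.0000 0.0000 0.0000 0.0000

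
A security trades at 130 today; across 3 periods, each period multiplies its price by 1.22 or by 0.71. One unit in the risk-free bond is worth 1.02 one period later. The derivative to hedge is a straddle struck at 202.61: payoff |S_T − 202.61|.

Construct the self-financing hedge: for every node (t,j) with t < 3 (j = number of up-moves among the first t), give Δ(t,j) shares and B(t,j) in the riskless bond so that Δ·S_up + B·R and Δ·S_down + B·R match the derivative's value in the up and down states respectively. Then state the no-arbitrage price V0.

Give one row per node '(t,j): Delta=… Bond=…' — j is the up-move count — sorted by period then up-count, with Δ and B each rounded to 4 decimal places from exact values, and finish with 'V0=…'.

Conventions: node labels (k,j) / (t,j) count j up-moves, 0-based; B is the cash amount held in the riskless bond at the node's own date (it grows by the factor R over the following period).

(0,0): Delta=-0.6417 Bond=158.4974
(1,0): Delta=-1.0000 Bond=194.7424
(1,1): Delta=-0.5071 Bond=140.3287
(2,0): Delta=-1.0000 Bond=198.6373
(2,1): Delta=-1.0000 Bond=198.6373
(2,2): Delta=-0.3221 Bond=107.3275
V0=75.0820

No-arbitrage ⇒ martingale measure with p* = (R−d)/(u−d) = 0.6078.
Expiry values: V(3,0)=156.0816, V(3,1)=122.6597, V(3,2)=65.2307, V(3,3)=33.4502
  t=2,j=0: stock 65.5330 → up 79.9503 (V=122.6597), down 46.5284 (V=156.0816). Price 133.1043; hedge Δ=-1.0000, bond B=198.6373.
  t=2,j=1: stock 112.6060 → up 137.3793 (V=65.2307), down 79.9503 (V=122.6597). Price 86.0313; hedge Δ=-1.0000, bond B=198.6373.
  t=2,j=2: stock 193.4920 → up 236.0602 (V=33.4502), down 137.3793 (V=65.2307). Price 45.0129; hedge Δ=-0.3221, bond B=107.3275.
  t=1,j=0: stock 92.3000 → up 112.6060 (V=86.0313), down 65.5330 (V=133.1043). Price 102.4424; hedge Δ=-1.0000, bond B=194.7424.
  t=1,j=1: stock 158.6000 → up 193.4920 (V=45.0129), down 112.6060 (V=86.0313). Price 59.9005; hedge Δ=-0.5071, bond B=140.3287.
  t=0,j=0: stock 130.0000 → up 158.6000 (V=59.9005), down 92.3000 (V=102.4424). Price 75.0820; hedge Δ=-0.6417, bond B=158.4974.
Sanity check at the root: Δ(0,0)·S0 + B(0,0) reproduces V0 = 75.0820.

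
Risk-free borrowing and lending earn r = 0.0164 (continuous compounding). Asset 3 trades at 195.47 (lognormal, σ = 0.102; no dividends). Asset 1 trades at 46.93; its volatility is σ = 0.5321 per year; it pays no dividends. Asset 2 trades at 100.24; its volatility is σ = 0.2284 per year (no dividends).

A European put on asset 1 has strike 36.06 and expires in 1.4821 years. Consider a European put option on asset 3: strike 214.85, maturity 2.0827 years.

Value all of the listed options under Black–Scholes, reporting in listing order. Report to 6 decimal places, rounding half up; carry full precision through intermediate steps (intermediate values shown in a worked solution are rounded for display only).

[asset 1 put K=36.06]
σ√T = 0.5321·√1.4821 = 0.647787
d₁ = (ln(S/K) + (r+σ²/2)T) / (σ√T) = (ln(46.93/36.06) + (0.0164+0.5321²/2)·1.4821) / 0.647787 = (0.263473 + 0.234120) / 0.647787 = 0.768144
d₂ = d₁ − σ√T = 0.768144 − 0.647787 = 0.120357
e^{−rT} = 0.975987
N(−d₁) = 0.221201,  N(−d₂) = 0.452100
price = K·e^{−rT}·N(−d₂) − S·N(−d₁) = 15.911250 − 10.380961 = 5.530289
[asset 3 put K=214.85]
σ√T = 0.102·√2.0827 = 0.147202
d₁ = (ln(S/K) + (r+σ²/2)T) / (σ√T) = (ln(195.47/214.85) + (0.0164+0.102²/2)·2.0827) / 0.147202 = (-0.094533 + 0.044990) / 0.147202 = -0.336563
d₂ = d₁ − σ√T = -0.336563 − 0.147202 = -0.483765
e^{−rT} = 0.966420
N(−d₁) = 0.631777,  N(−d₂) = 0.685724
price = K·e^{−rT}·N(−d₂) − S·N(−d₁) = 142.380521 − 123.493408 = 18.887113

price(asset 1 put K=36.06) = 5.530289
price(asset 3 put K=214.85) = 18.887113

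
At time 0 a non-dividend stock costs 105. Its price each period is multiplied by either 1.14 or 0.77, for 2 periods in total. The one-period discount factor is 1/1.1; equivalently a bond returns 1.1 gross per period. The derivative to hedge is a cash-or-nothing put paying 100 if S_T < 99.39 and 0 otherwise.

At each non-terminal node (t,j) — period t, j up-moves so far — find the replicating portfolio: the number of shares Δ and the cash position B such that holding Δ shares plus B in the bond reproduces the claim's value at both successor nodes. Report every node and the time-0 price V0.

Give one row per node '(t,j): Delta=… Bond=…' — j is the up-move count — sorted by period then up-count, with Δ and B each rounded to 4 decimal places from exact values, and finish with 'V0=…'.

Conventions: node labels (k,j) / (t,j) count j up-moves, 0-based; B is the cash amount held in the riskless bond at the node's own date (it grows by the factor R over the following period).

(0,0): Delta=-2.0870 Bond=236.0413
(1,0): Delta=0.0000 Bond=90.9091
(1,1): Delta=-2.2579 Bond=280.0983
V0=16.9032

Risk-neutral probability p* = (R−d)/(u−d) = (1.1−0.77)/(1.14−0.77) = 0.8919.
Terminal payoffs: V(2,0)=100.0000, V(2,1)=100.0000, V(2,2)=0.0000
  t=1,j=0: stock 80.8500 → up 92.1690 (V=100.0000), down 62.2545 (V=100.0000). Price 90.9091; hedge Δ=0.0000, bond B=90.9091.
  t=1,j=1: stock 119.7000 → up 136.4580 (V=0.0000), down 92.1690 (V=100.0000). Price 9.8280; hedge Δ=-2.2579, bond B=280.0983.
  t=0,j=0: stock 105.0000 → up 119.7000 (V=9.8280), down 80.8500 (V=90.9091). Price 16.9032; hedge Δ=-2.0870, bond B=236.0413.
As a check, the time-0 holding Δ(0,0)·S0 + B(0,0) comes to 16.9032 — exactly V0.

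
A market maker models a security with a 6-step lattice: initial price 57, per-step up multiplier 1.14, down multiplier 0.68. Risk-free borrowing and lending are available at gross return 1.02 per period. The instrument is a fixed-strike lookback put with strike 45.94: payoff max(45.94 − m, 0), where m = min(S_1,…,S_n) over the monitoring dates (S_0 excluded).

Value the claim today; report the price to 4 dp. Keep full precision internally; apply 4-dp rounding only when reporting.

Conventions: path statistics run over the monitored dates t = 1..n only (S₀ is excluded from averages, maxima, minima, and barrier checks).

price = 6.7475

Risk-neutral up-probability p* = (R−d)/(u−d) = (1.02−0.68)/(1.14−0.68) = 0.7391; the claim prices as the p*-weighted sum of path payoffs discounted by R^6.
Enumerate all 2^6 = 64 price paths (U = up ×1.14, D = down ×0.68); each path with k up-moves has probability p*^k·(1−p*)^(6−k).
DDDDDD: m=5.6354, payoff=40.3046, prob=0.000315
UDDDDD: m=9.4477, payoff=36.4923, prob=0.000893
DUDDDD: m=9.4477, payoff=36.4923, prob=0.000893
UUDDDD: m=15.8387, payoff=30.1013, prob=0.002530
DDUDDD: m=9.4477, payoff=36.4923, prob=0.000893
UDUDDD: m=15.8387, payoff=30.1013, prob=0.002530
DUUDDD: m=15.8387, payoff=30.1013, prob=0.002530
UUUDDD: m=26.5532, payoff=19.3868, prob=0.007169
DDDUDD: m=9.4477, payoff=36.4923, prob=0.000893
UDDUDD: m=15.8387, payoff=30.1013, prob=0.002530
DUDUDD: m=15.8387, payoff=30.1013, prob=0.002530
UUDUDD: m=26.5532, payoff=19.3868, prob=0.007169
DDUUDD: m=15.8387, payoff=30.1013, prob=0.002530
UDUUDD: m=26.5532, payoff=19.3868, prob=0.007169
DUUUDD: m=26.5532, payoff=19.3868, prob=0.007169
UUUUDD: m=44.5156, payoff=1.4244, prob=0.020311
DDDDUD: m=9.4477, payoff=36.4923, prob=0.000893
UDDDUD: m=15.8387, payoff=30.1013, prob=0.002530
DUDDUD: m=15.8387, payoff=30.1013, prob=0.002530
UUDDUD: m=26.5532, payoff=19.3868, prob=0.007169
DDUDUD: m=15.8387, payoff=30.1013, prob=0.002530
UDUDUD: m=26.5532, payoff=19.3868, prob=0.007169
DUUDUD: m=26.5532, payoff=19.3868, prob=0.007169
UUUDUD: m=44.5156, payoff=1.4244, prob=0.020311
DDDUUD: m=15.8387, payoff=30.1013, prob=0.002530
UDDUUD: m=26.5532, payoff=19.3868, prob=0.007169
DUDUUD: m=26.5532, payoff=19.3868, prob=0.007169
UUDUUD: m=44.5156, payoff=1.4244, prob=0.020311
DDUUUD: m=26.3568, payoff=19.5832, prob=0.007169
UDUUUD: m=44.1864, payoff=1.7536, prob=0.020311
DUUUUD: m=38.7600, payoff=7.1800, prob=0.020311
UUUUUD: m=64.9800, payoff=0.0000, prob=0.057548
DDDDDU: m=8.2874, payoff=37.6526, prob=0.000893
UDDDDU: m=13.8936, payoff=32.0464, prob=0.002530
DUDDDU: m=13.8936, payoff=32.0464, prob=0.002530
UUDDDU: m=23.2922, payoff=22.6478, prob=0.007169
DDUDDU: m=13.8936, payoff=32.0464, prob=0.002530
UDUDDU: m=23.2922, payoff=22.6478, prob=0.007169
DUUDDU: m=23.2922, payoff=22.6478, prob=0.007169
UUUDDU: m=39.0488, payoff=6.8912, prob=0.020311
DDDUDU: m=13.8936, payoff=32.0464, prob=0.002530
UDDUDU: m=23.2922, payoff=22.6478, prob=0.007169
DUDUDU: m=23.2922, payoff=22.6478, prob=0.007169
UUDUDU: m=39.0488, payoff=6.8912, prob=0.020311
DDUUDU: m=23.2922, payoff=22.6478, prob=0.007169
UDUUDU: m=39.0488, payoff=6.8912, prob=0.020311
DUUUDU: m=38.7600, payoff=7.1800, prob=0.020311
UUUUDU: m=64.9800, payoff=0.0000, prob=0.057548
DDDDUU: m=12.1874, payoff=33.7526, prob=0.002530
UDDDUU: m=20.4318, payoff=25.5082, prob=0.007169
DUDDUU: m=20.4318, payoff=25.5082, prob=0.007169
UUDDUU: m=34.2533, payoff=11.6867, prob=0.020311
DDUDUU: m=20.4318, payoff=25.5082, prob=0.007169
UDUDUU: m=34.2533, payoff=11.6867, prob=0.020311
DUUDUU: m=34.2533, payoff=11.6867, prob=0.020311
UUUDUU: m=57.4246, payoff=0.0000, prob=0.057548
DDDUUU: m=17.9226, payoff=28.0174, prob=0.007169
UDDUUU: m=30.0468, payoff=15.8932, prob=0.020311
DUDUUU: m=30.0468, payoff=15.8932, prob=0.020311
UUDUUU: m=50.3725, payoff=0.0000, prob=0.057548
DDUUUU: m=26.3568, payoff=19.5832, prob=0.020311
UDUUUU: m=44.1864, payoff=1.7536, prob=0.057548
DUUUUU: m=38.7600, payoff=7.1800, prob=0.057548
UUUUUU: m=64.9800, payoff=0.0000, prob=0.163052
Price = Σ prob·payoff / R^6 = 7.598834 / 1.126162 = 6.7475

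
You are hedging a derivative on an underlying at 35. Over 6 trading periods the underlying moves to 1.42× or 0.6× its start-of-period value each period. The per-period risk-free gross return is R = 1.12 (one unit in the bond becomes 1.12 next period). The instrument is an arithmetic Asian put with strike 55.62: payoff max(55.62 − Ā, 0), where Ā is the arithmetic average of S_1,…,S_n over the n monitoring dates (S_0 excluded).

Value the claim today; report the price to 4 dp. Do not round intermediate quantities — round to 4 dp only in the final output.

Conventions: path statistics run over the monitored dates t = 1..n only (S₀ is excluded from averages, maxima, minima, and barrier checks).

price = 7.6419

With p* = (R−d)/(u−d) = 0.6341, sum probability × payoff across the paths and divide by R^6.
Enumerate all 2^6 = 64 price paths (U = up ×1.42, D = down ×0.6); each path with k up-moves has probability p*^k·(1−p*)^(6−k).
DDDDDD: Ā=8.3418, payoff=47.2782, prob=0.002398
UDDDDD: Ā=19.7422, payoff=35.8778, prob=0.004156
DUDDDD: Ā=14.9588, payoff=40.6612, prob=0.004156
UUDDDD: Ā=35.4026, payoff=20.2174, prob=0.007205
DDUDDD: Ā=12.0888, payoff=43.5312, prob=0.004156
UDUDDD: Ā=28.6102, payoff=27.0098, prob=0.007205
DUUDDD: Ā=23.8269, payoff=31.7931, prob=0.007205
UUUDDD: Ā=56.3903, payoff=0.0000, prob=0.012488
DDDUDD: Ā=10.3668, payoff=45.2532, prob=0.004156
UDDUDD: Ā=24.5348, payoff=31.0852, prob=0.007205
DUDUDD: Ā=19.7515, payoff=35.8685, prob=0.007205
UUDUDD: Ā=46.7452, payoff=8.8748, prob=0.012488
DDUUDD: Ā=16.8815, payoff=38.7385, prob=0.007205
UDUUDD: Ā=39.9529, payoff=15.6671, prob=0.012488
DUUUDD: Ā=35.1696, payoff=20.4504, prob=0.012488
UUUUDD: Ā=83.2346, payoff=0.0000, prob=0.021646
DDDDUD: Ā=9.3336, payoff=46.2864, prob=0.004156
UDDDUD: Ā=22.0896, payoff=33.5304, prob=0.007205
DUDDUD: Ā=17.3063, payoff=38.3137, prob=0.007205
UUDDUD: Ā=40.9582, payoff=14.6618, prob=0.012488
DDUDUD: Ā=14.4363, payoff=41.1837, prob=0.007205
UDUDUD: Ā=34.1658, payoff=21.4542, prob=0.012488
DUUDUD: Ā=29.3825, payoff=26.2375, prob=0.012488
UUUDUD: Ā=69.5386, payoff=0.0000, prob=0.021646
DDDUUD: Ā=12.7143, payoff=42.9057, prob=0.007205
UDDUUD: Ā=30.0904, payoff=25.5296, prob=0.012488
DUDUUD: Ā=25.3071, payoff=30.3129, prob=0.012488
UUDUUD: Ā=59.8934, payoff=0.0000, prob=0.021646
DDUUUD: Ā=22.4371, payoff=33.1829, prob=0.012488
UDUUUD: Ā=53.1011, payoff=2.5189, prob=0.021646
DUUUUD: Ā=48.3178, payoff=7.3022, prob=0.021646
UUUUUD: Ā=114.3521, payoff=0.0000, prob=0.037519
DDDDDU: Ā=8.7137, payoff=46.9063, prob=0.004156
UDDDDU: Ā=20.6225, payoff=34.9975, prob=0.007205
DUDDDU: Ā=15.8391, payoff=39.7809, prob=0.007205
UUDDDU: Ā=37.4859, payoff=18.1341, prob=0.012488
DDUDDU: Ā=12.9691, payoff=42.6509, prob=0.007205
UDUDDU: Ā=30.6936, payoff=24.9264, prob=0.012488
DUUDDU: Ā=25.9102, payoff=29.7098, prob=0.012488
UUUDDU: Ā=61.3209, payoff=0.0000, prob=0.021646
DDDUDU: Ā=11.2471, payoff=44.3729, prob=0.007205
UDDUDU: Ā=26.6182, payoff=29.0018, prob=0.012488
DUDUDU: Ā=21.8348, payoff=33.7852, prob=0.012488
UUDUDU: Ā=51.6758, payoff=3.9442, prob=0.021646
DDUUDU: Ā=18.9648, payoff=36.6552, prob=0.012488
UDUUDU: Ā=44.8835, payoff=10.7365, prob=0.021646
DUUUDU: Ā=40.1001, payoff=15.5199, prob=0.021646
UUUUDU: Ā=94.9037, payoff=0.0000, prob=0.037519
DDDDUU: Ā=10.2139, payoff=45.4061, prob=0.007205
UDDDUU: Ā=24.1729, payoff=31.4471, prob=0.012488
DUDDUU: Ā=19.3896, payoff=36.2304, prob=0.012488
UUDDUU: Ā=45.8887, payoff=9.7313, prob=0.021646
DDUDUU: Ā=16.5196, payoff=39.1004, prob=0.012488
UDUDUU: Ā=39.0964, payoff=16.5236, prob=0.021646
DUUDUU: Ā=34.3131, payoff=21.3069, prob=0.021646
UUUDUU: Ā=81.2076, payoff=0.0000, prob=0.037519
DDDUUU: Ā=14.7976, payoff=40.8224, prob=0.012488
UDDUUU: Ā=35.0210, payoff=20.5990, prob=0.021646
DUDUUU: Ā=30.2377, payoff=25.3823, prob=0.021646
UUDUUU: Ā=71.5625, payoff=0.0000, prob=0.037519
DDUUUU: Ā=27.3677, payoff=28.2523, prob=0.021646
UDUUUU: Ā=64.7702, payoff=0.0000, prob=0.037519
DUUUUU: Ā=59.9868, payoff=0.0000, prob=0.037519
UUUUUU: Ā=141.9688, payoff=0.0000, prob=0.065033
Price = Σ prob·payoff / R^6 = 15.083677 / 1.973823 = 7.6419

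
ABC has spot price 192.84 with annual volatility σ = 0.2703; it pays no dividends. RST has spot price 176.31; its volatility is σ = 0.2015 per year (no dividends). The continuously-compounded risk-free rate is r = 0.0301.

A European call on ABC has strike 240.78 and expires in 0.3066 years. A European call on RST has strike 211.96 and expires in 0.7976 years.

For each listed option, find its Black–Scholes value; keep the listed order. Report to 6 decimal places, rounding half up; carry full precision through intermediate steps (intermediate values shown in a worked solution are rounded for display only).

price(ABC call K=240.78) = 1.119606
price(RST call K=211.96) = 3.507727

[ABC call K=240.78]
σ√T = 0.2703·√0.3066 = 0.149669
d₁ = (ln(S/K) + (r+σ²/2)T) / (σ√T) = (ln(192.84/240.78) + (0.0301+0.2703²/2)·0.3066) / 0.149669 = (-0.222023 + 0.020429) / 0.149669 = -1.346930
d₂ = d₁ − σ√T = -1.346930 − 0.149669 = -1.496599
e^{−rT} = 0.990814
N(d₁) = 0.089001,  N(d₂) = 0.067249
price = S·N(d₁) − K·e^{−rT}·N(d₂) = 17.163037 − 16.043431 = 1.119606
[RST call K=211.96]
σ√T = 0.2015·√0.7976 = 0.179957
d₁ = (ln(S/K) + (r+σ²/2)T) / (σ√T) = (ln(176.31/211.96) + (0.0301+0.2015²/2)·0.7976) / 0.179957 = (-0.184154 + 0.040200) / 0.179957 = -0.799937
d₂ = d₁ − σ√T = -0.799937 − 0.179957 = -0.979893
e^{−rT} = 0.976278
N(d₁) = 0.211874,  N(d₂) = 0.163569
price = S·N(d₁) − K·e^{−rT}·N(d₂) = 37.355460 − 33.847733 = 3.507727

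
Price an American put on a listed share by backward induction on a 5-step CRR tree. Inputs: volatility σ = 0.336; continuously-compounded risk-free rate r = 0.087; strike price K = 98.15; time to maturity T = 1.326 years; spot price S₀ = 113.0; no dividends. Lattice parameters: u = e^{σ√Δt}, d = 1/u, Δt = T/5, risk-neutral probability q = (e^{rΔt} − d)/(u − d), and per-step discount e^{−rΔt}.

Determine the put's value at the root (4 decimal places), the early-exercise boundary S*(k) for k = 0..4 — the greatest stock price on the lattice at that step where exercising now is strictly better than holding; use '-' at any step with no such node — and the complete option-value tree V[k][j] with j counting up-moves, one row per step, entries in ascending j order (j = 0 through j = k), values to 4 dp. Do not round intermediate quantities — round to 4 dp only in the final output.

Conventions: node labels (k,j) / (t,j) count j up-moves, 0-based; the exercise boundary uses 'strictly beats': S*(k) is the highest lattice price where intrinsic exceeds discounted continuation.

price = 6.4179
boundary = - - - 67.2416 79.9438
tree:
6.4179
11.2511 2.3127
19.0929 4.6276 0.3125
30.9084 9.2086 0.6718 0.0000
41.5924 18.2062 1.4441 0.0000 0.0000
50.5787 30.9084 3.1045 0.0000 0.0000 0.0000

Δt=0.26520, u=1.18890, d=0.84111, q=0.52396, disc=e^(-rΔt)=0.97719
k=5 terminal: V=max(K-S,0) → 50.5787 30.9084 3.1045 0.0000 0.0000 0.0000
k=4: j=0 S=56.5576 intr=41.5924 cont=39.3537 V=41.5924[EX]; j=1 S=79.9438 intr=18.2062 cont=15.9675 V=18.2062[EX]; j=2 S=113.0000 intr=0.0000 cont=1.4441 V=1.4441[hold]; j=3 S=159.7247 intr=0.0000 cont=0.0000 V=0.0000[hold]; j=4 S=225.7696 intr=0.0000 cont=0.0000 V=0.0000[hold]  S*(4)=79.9438
k=3: j=0 S=67.2416 intr=30.9084 cont=28.6698 V=30.9084[EX]; j=1 S=95.0455 intr=3.1045 cont=9.2086 V=9.2086[hold]; j=2 S=134.3461 intr=0.0000 cont=0.6718 V=0.6718[hold]; j=3 S=189.8973 intr=0.0000 cont=0.0000 V=0.0000[hold]  S*(3)=67.2416
k=2: j=0 S=79.9438 intr=18.2062 cont=19.0929 V=19.0929[hold]; j=1 S=113.0000 intr=0.0000 cont=4.6276 V=4.6276[hold]; j=2 S=159.7247 intr=0.0000 cont=0.3125 V=0.3125[hold]  S*(2)=-
k=1: j=0 S=95.0455 intr=3.1045 cont=11.2511 V=11.2511[hold]; j=1 S=134.3461 intr=0.0000 cont=2.3127 V=2.3127[hold]  S*(1)=-
k=0: j=0 S=113.0000 intr=0.0000 cont=6.4179 V=6.4179[hold]  S*(0)=-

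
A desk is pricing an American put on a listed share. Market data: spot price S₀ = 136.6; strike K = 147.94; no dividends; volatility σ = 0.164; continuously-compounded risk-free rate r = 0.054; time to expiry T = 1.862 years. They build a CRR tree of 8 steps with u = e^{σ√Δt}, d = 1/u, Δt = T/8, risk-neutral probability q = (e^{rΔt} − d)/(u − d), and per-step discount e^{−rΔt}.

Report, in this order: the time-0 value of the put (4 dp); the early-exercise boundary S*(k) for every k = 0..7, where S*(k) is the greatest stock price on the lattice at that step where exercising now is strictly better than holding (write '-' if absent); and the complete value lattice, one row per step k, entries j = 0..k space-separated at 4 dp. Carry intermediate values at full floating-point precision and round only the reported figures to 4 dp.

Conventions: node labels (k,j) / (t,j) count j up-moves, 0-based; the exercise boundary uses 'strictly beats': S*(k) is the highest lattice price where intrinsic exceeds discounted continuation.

price = 13.9831
boundary = - 126.2087 116.6078 126.2087 116.6078 126.2087 116.6078 126.2087
tree:
13.9831
21.7313 8.2129
31.3322 13.5857 4.1781
40.2027 21.7313 7.4943 1.6677
48.3984 31.3322 13.0185 3.3245 0.4039
55.9707 40.2027 21.7313 6.4688 0.9298 0.0000
62.9669 48.3984 31.3322 12.1655 2.1402 0.0000 0.0000
69.4310 55.9707 40.2027 21.7313 4.9264 0.0000 0.0000 0.0000
75.4032 62.9669 48.3984 31.3322 11.3400 0.0000 0.0000 0.0000 0.0000

Δt=0.23275, u=1.08233, d=0.92393, q=0.56007, disc=e^(-rΔt)=0.98751
k=8 terminal: V=max(K-S,0) → 75.4032 62.9669 48.3984 31.3322 11.3400 0.0000 0.0000 0.0000 0.0000
k=7: j=0 S=78.5090 intr=69.4310 cont=67.5832 V=69.4310[EX]; j=1 S=91.9693 intr=55.9707 cont=54.1230 V=55.9707[EX]; j=2 S=107.7373 intr=40.2027 cont=38.3550 V=40.2027[EX]; j=3 S=126.2087 intr=21.7313 cont=19.8836 V=21.7313[EX]; j=4 S=147.8469 intr=0.0931 cont=4.9264 V=4.9264[hold]; j=5 S=173.1950 intr=0.0000 cont=0.0000 V=0.0000[hold]; j=6 S=202.8890 intr=0.0000 cont=0.0000 V=0.0000[hold]; j=7 S=237.6740 intr=0.0000 cont=0.0000 V=0.0000[hold]  S*(7)=126.2087
k=6: j=0 S=84.9731 intr=62.9669 cont=61.1192 V=62.9669[EX]; j=1 S=99.5416 intr=48.3984 cont=46.5507 V=48.3984[EX]; j=2 S=116.6078 intr=31.3322 cont=29.4845 V=31.3322[EX]; j=3 S=136.6000 intr=11.3400 cont=12.1655 V=12.1655[hold]; j=4 S=160.0198 intr=0.0000 cont=2.1402 V=2.1402[hold]; j=5 S=187.4550 intr=0.0000 cont=0.0000 V=0.0000[hold]; j=6 S=219.5938 intr=0.0000 cont=0.0000 V=0.0000[hold]  S*(6)=116.6078
k=5: j=0 S=91.9693 intr=55.9707 cont=54.1230 V=55.9707[EX]; j=1 S=107.7373 intr=40.2027 cont=38.3550 V=40.2027[EX]; j=2 S=126.2087 intr=21.7313 cont=20.3402 V=21.7313[EX]; j=3 S=147.8469 intr=0.0931 cont=6.4688 V=6.4688[hold]; j=4 S=173.1950 intr=0.0000 cont=0.9298 V=0.9298[hold]; j=5 S=202.8890 intr=0.0000 cont=0.0000 V=0.0000[hold]  S*(5)=126.2087
k=4: j=0 S=99.5416 intr=48.3984 cont=46.5507 V=48.3984[EX]; j=1 S=116.6078 intr=31.3322 cont=29.4845 V=31.3322[EX]; j=2 S=136.6000 intr=11.3400 cont=13.0185 V=13.0185[hold]; j=3 S=160.0198 intr=0.0000 cont=3.3245 V=3.3245[hold]; j=4 S=187.4550 intr=0.0000 cont=0.4039 V=0.4039[hold]  S*(4)=116.6078
k=3: j=0 S=107.7373 intr=40.2027 cont=38.3550 V=40.2027[EX]; j=1 S=126.2087 intr=21.7313 cont=20.8119 V=21.7313[EX]; j=2 S=147.8469 intr=0.0931 cont=7.4943 V=7.4943[hold]; j=3 S=173.1950 intr=0.0000 cont=1.6677 V=1.6677[hold]  S*(3)=126.2087
k=2: j=0 S=116.6078 intr=31.3322 cont=29.4845 V=31.3322[EX]; j=1 S=136.6000 intr=11.3400 cont=13.5857 V=13.5857[hold]; j=2 S=160.0198 intr=0.0000 cont=4.1781 V=4.1781[hold]  S*(2)=116.6078
k=1: j=0 S=126.2087 intr=21.7313 cont=21.1257 V=21.7313[EX]; j=1 S=147.8469 intr=0.0931 cont=8.2129 V=8.2129[hold]  S*(1)=126.2087
k=0: j=0 S=136.6000 intr=11.3400 cont=13.9831 V=13.9831[hold]  S*(0)=-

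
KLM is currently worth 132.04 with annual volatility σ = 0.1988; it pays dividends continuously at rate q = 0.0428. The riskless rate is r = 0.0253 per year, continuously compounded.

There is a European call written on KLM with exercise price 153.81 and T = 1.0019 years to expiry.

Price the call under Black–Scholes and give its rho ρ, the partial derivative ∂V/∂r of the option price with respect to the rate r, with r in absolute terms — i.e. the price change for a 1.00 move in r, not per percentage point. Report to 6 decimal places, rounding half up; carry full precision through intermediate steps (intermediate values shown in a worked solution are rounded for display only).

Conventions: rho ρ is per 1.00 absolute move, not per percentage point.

σ√T = 0.1988·√1.0019 = 0.198989
d₁ = (ln(S/K) + (r−q+σ²/2)T) / (σ√T) = (ln(132.04/153.81) + (0.0253−0.0428+0.1988²/2)·1.0019) / 0.198989 = (-0.152613 + 0.002265) / 0.198989 = -0.755561
d₂ = d₁ − σ√T = -0.755561 − 0.198989 = -0.954550
e^{−rT} = 0.974970
e^{−qT} = 0.958025
N(d₁) = 0.224956,  N(d₂) = 0.169903
Call price V = S·e^{−qT}·N(d₁) − K·e^{−rT}·N(d₂) = 28.456430 − 25.478647 = 2.977782
ρ = K·T·e^{−rT}·N(d₂) = 25.527057

price = 2.977782
ρ = 25.527057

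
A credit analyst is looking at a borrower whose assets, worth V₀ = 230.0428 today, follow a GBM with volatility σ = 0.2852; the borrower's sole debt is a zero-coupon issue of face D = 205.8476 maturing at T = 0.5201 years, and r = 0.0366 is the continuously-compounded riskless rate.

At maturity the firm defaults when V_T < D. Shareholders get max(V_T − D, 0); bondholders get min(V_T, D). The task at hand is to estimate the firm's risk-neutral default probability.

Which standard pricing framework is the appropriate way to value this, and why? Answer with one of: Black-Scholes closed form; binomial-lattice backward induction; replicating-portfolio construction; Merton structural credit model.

Key observation: with the firm-asset dynamics (V₀ = 230.0428) and a single zero-coupon liability of face 205.8476 given, debt value, spread, and default probability all derive from the option view of the balance sheet.

framework: Merton structural credit model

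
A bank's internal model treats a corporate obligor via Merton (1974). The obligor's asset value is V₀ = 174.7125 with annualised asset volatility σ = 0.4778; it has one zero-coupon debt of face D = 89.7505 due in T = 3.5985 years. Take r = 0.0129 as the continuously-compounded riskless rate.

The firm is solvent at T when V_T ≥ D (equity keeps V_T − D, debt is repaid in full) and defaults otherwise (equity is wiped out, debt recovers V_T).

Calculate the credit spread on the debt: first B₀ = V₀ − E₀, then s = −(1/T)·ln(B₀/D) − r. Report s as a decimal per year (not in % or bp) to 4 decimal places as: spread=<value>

spread=0.0452

With assets at 174.7125 and a single debt payment of 89.7505 at 3.5985 years:
d₁ = [ln(V₀/D) + (r + σ²/2)T] / (σ√T)
   = [ln(174.7125/89.7505) + (0.0129 + 0.5·0.4778²)·3.5985] / (0.4778·√3.5985)
   = [0.666108 + 0.457177] / 0.906373 = 1.239319
d₂ = d₁ − σ√T = 1.239319 − 0.906373 = 0.332946
N(d₁) = 0.892386,  N(d₂) = 0.630412,  e^(−rT) = 0.954640
E₀ = V₀·N(d₁) − D·e^(−rT)·N(d₂)
   = 174.7125·0.892386 − 89.7505·0.954640·0.630412 = 101.897647
B₀ = V₀ − E₀ = 174.7125 − 101.897647 = 72.814853
spread = −(1/T)·ln(B₀/D) − r = −(1/3.5985)·ln(72.814853/89.7505) − 0.0129 = 0.04521134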